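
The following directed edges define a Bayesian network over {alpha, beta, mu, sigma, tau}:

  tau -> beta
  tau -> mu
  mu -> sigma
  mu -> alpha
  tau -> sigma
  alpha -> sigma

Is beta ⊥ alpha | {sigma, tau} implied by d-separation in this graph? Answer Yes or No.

Yes

Enumerating the 4 paths from beta to alpha and testing each for blocking by {sigma, tau}:
  1. beta ← tau → mu → alpha — tau:fork[blocks]; mu:chain[open] ⇒ blocked
  2. beta ← tau → mu → sigma ← alpha — tau:fork[blocks]; mu:chain[open]; sigma:collider[open] ⇒ blocked
  3. beta ← tau → sigma ← mu → alpha — tau:fork[blocks]; sigma:collider[open]; mu:fork[open] ⇒ blocked
  4. beta ← tau → sigma ← alpha — tau:fork[blocks]; sigma:collider[open] ⇒ blocked
Since every path is blocked, d-separation holds.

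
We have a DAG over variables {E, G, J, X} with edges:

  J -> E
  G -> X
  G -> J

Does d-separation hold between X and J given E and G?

Yes — X and J are d-separated given {E, G}.

The only undirected path from X to J is:
Path 1: X ← G → J
  G is a fork here and G is conditioned on, so the path is blocked at G.
Since every path is blocked, d-separation holds.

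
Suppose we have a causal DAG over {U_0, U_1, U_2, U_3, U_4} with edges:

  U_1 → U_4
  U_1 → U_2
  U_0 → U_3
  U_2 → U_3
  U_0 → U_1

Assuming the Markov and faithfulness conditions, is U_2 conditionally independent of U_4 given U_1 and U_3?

There are 2 undirected paths between U_2 and U_4; checking each against the conditioning set {U_1, U_3}:
Path 1: U_2 → U_3 ← U_0 → U_1 → U_4
  U_1 is a chain here and U_1 is conditioned on, so the path is blocked at U_1.
Path 2: U_2 ← U_1 → U_4
  U_1 is a fork here and U_1 is conditioned on, so the path is blocked at U_1.
Since every path is blocked, d-separation holds.

Yes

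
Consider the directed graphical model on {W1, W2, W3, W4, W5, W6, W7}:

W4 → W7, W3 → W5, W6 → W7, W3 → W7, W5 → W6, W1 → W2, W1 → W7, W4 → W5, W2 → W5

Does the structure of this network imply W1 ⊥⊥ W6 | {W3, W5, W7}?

No — W1 and W6 are not d-separated given {W3, W5, W7}.

There are 6 undirected paths between W1 and W6; checking each against the conditioning set {W3, W5, W7}:
Path 1: W1 → W7 ← W3 → W5 → W6
  W3 is a fork here and W3 is conditioned on, so the path is blocked at W3.
Path 2: W1 → W7 ← W4 → W5 → W6
  W5 is a chain here and W5 is conditioned on, so the path is blocked at W5.
Path 3: W1 → W7 ← W6
  W7 is a collider and W7 is conditioned on, which opens it — no node blocks this path, so it is active.
Path 4: W1 → W2 → W5 ← W3 → W7 ← W6
  W3 is a fork here and W3 is conditioned on, so the path is blocked at W3.
Path 5: W1 → W2 → W5 ← W4 → W7 ← W6
  W2 is a chain and W2 is not conditioned on; W5 is a collider and W5 is conditioned on, which opens it; W4 is a fork and W4 is not conditioned on; W7 is a collider and W7 is conditioned on, which opens it — no node blocks this path, so it is active.
Path 6: W1 → W2 → W5 → W6
  W5 is a chain here and W5 is conditioned on, so the path is blocked at W5.
Because an active path exists, W1 and W6 are not d-separated.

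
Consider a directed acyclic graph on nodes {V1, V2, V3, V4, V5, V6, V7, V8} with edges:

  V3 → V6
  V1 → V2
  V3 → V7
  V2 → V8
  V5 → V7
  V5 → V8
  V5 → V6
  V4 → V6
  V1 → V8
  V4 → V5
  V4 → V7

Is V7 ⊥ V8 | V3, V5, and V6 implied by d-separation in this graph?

Yes

Enumerating the 5 paths from V7 to V8 and testing each for blocking by {V3, V5, V6}:
  1. V7 ← V4 → V6 ← V5 → V8 — V4:fork[open]; V6:collider[open]; V5:fork[blocks] ⇒ blocked
  2. V7 ← V4 → V5 → V8 — V4:fork[open]; V5:chain[blocks] ⇒ blocked
  3. V7 ← V5 → V8 — V5:fork[blocks] ⇒ blocked
  4. V7 ← V3 → V6 ← V4 → V5 → V8 — V3:fork[blocks]; V6:collider[open]; V4:fork[open]; V5:chain[blocks] ⇒ blocked
  5. V7 ← V3 → V6 ← V5 → V8 — V3:fork[blocks]; V6:collider[open]; V5:fork[blocks] ⇒ blocked
Since every path is blocked, d-separation holds.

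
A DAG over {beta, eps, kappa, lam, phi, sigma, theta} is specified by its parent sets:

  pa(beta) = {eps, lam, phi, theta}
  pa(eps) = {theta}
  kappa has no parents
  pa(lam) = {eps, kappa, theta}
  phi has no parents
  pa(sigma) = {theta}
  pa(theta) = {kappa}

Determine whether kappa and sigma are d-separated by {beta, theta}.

Yes

There are 6 undirected paths between kappa and sigma; checking each against the conditioning set {beta, theta}:
Path 1: kappa → lam ← theta → sigma
  theta is a fork here and theta is conditioned on, so the path is blocked at theta.
Path 2: kappa → lam → beta ← theta → sigma
  theta is a fork here and theta is conditioned on, so the path is blocked at theta.
Path 3: kappa → lam → beta ← eps ← theta → sigma
  theta is a fork here and theta is conditioned on, so the path is blocked at theta.
Path 4: kappa → lam ← eps ← theta → sigma
  theta is a fork here and theta is conditioned on, so the path is blocked at theta.
Path 5: kappa → lam ← eps → beta ← theta → sigma
  theta is a fork here and theta is conditioned on, so the path is blocked at theta.
Path 6: kappa → theta → sigma
  theta is a chain here and theta is conditioned on, so the path is blocked at theta.
Every path is blocked, so kappa and sigma are d-separated given {beta, theta}.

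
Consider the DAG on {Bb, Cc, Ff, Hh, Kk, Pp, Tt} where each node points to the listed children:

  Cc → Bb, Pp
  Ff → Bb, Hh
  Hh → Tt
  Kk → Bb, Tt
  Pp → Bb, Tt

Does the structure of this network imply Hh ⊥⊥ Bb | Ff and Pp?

Yes

4 paths connect Hh and Bb; each must be blocked for d-separation to hold:
Path 1: Hh ← Ff → Bb
  Ff is a fork here and Ff is conditioned on, so the path is blocked at Ff.
Path 2: Hh → Tt ← Pp → Bb
  Tt is a collider here and neither Tt nor any of its descendants is conditioned on, so the collider stays closed — the path is blocked at Tt.
Path 3: Hh → Tt ← Pp ← Cc → Bb
  Tt is a collider here and neither Tt nor any of its descendants is conditioned on, so the collider stays closed — the path is blocked at Tt.
Path 4: Hh → Tt ← Kk → Bb
  Tt is a collider here and neither Tt nor any of its descendants is conditioned on, so the collider stays closed — the path is blocked at Tt.
Since every path is blocked, d-separation holds.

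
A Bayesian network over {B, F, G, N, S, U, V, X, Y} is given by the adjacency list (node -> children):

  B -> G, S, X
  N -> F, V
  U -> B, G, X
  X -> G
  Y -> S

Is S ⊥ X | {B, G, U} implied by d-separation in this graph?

Yes

There are 5 undirected paths between S and X; checking each against the conditioning set {B, G, U}:
Path 1: S ← B ← U → X
  B is a chain here and B is conditioned on, so the path is blocked at B.
Path 2: S ← B ← U → G ← X
  B is a chain here and B is conditioned on, so the path is blocked at B.
Path 3: S ← B → X
  B is a fork here and B is conditioned on, so the path is blocked at B.
Path 4: S ← B → G ← U → X
  B is a fork here and B is conditioned on, so the path is blocked at B.
Path 5: S ← B → G ← X
  B is a fork here and B is conditioned on, so the path is blocked at B.
All paths are blocked; S ⊥ X | {B, G, U} holds.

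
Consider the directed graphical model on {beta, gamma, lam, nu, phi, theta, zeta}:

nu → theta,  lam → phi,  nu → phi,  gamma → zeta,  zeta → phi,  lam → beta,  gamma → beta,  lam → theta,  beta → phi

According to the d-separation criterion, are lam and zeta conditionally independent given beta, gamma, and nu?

There are 6 undirected paths between lam and zeta; checking each against the conditioning set {beta, gamma, nu}:
  1. lam → phi ← zeta — phi:collider[blocks] ⇒ blocked
  2. lam → phi ← beta ← gamma → zeta — phi:collider[blocks]; beta:chain[blocks]; gamma:fork[blocks] ⇒ blocked
  3. lam → beta → phi ← zeta — beta:chain[blocks]; phi:collider[blocks] ⇒ blocked
  4. lam → beta ← gamma → zeta — beta:collider[open]; gamma:fork[blocks] ⇒ blocked
  5. lam → theta ← nu → phi ← zeta — theta:collider[blocks]; nu:fork[blocks]; phi:collider[blocks] ⇒ blocked
  6. lam → theta ← nu → phi ← beta ← gamma → zeta — theta:collider[blocks]; nu:fork[blocks]; phi:collider[blocks]; beta:chain[blocks]; gamma:fork[blocks] ⇒ blocked
Since every path is blocked, d-separation holds.

Yes — lam and zeta are d-separated given {beta, gamma, nu}.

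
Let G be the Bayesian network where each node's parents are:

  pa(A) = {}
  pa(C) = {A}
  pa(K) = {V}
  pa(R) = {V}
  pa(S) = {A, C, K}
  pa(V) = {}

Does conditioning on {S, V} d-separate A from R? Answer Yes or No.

There are 2 undirected paths between A and R; checking each against the conditioning set {S, V}:
  1. A → S ← K ← V → R — S:collider[open]; K:chain[open]; V:fork[blocks] ⇒ blocked
  2. A → C → S ← K ← V → R — C:chain[open]; S:collider[open]; K:chain[open]; V:fork[blocks] ⇒ blocked
Since every path is blocked, d-separation holds.

Yes — A and R are d-separated given {S, V}.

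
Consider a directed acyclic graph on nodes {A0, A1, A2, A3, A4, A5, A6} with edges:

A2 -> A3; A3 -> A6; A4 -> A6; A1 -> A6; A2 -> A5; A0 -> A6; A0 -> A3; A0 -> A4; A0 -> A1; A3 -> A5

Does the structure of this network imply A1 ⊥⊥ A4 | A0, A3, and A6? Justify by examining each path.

Enumerating the 6 paths from A1 to A4 and testing each for blocking by {A0, A3, A6}:
Path 1: A1 ← A0 → A4
  A0 is a fork here and A0 is conditioned on, so the path is blocked at A0.
Path 2: A1 ← A0 → A3 → A6 ← A4
  A0 is a fork here and A0 is conditioned on, so the path is blocked at A0.
Path 3: A1 ← A0 → A6 ← A4
  A0 is a fork here and A0 is conditioned on, so the path is blocked at A0.
Path 4: A1 → A6 ← A0 → A4
  A0 is a fork here and A0 is conditioned on, so the path is blocked at A0.
Path 5: A1 → A6 ← A4
  A6 is a collider and A6 is conditioned on, which opens it — no node blocks this path, so it is active.
Path 6: A1 → A6 ← A3 ← A0 → A4
  A3 is a chain here and A3 is conditioned on, so the path is blocked at A3.
Because an active path exists, A1 and A4 are not d-separated.

No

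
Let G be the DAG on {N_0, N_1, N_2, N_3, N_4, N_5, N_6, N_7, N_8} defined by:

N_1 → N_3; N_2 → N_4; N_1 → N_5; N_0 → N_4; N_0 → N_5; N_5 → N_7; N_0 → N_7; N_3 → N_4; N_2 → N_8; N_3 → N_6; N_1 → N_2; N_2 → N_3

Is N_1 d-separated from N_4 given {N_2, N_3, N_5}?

No — N_1 and N_4 are not d-separated given {N_2, N_3, N_5}.

6 paths connect N_1 and N_4; each must be blocked for d-separation to hold:
Path 1: N_1 → N_2 → N_3 → N_4
  N_2 is a chain here and N_2 is conditioned on, so the path is blocked at N_2.
Path 2: N_1 → N_2 → N_4
  N_2 is a chain here and N_2 is conditioned on, so the path is blocked at N_2.
Path 3: N_1 → N_3 ← N_2 → N_4
  N_2 is a fork here and N_2 is conditioned on, so the path is blocked at N_2.
Path 4: N_1 → N_3 → N_4
  N_3 is a chain here and N_3 is conditioned on, so the path is blocked at N_3.
Path 5: N_1 → N_5 → N_7 ← N_0 → N_4
  N_5 is a chain here and N_5 is conditioned on, so the path is blocked at N_5.
Path 6: N_1 → N_5 ← N_0 → N_4
  N_5 is a collider and N_5 is conditioned on, which opens it; N_0 is a fork and N_0 is not conditioned on — no node blocks this path, so it is active.
Because an active path exists, N_1 and N_4 are not d-separated.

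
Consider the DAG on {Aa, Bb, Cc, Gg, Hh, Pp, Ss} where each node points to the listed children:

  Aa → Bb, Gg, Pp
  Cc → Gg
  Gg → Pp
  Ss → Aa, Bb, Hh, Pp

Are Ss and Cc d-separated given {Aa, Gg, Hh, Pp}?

Yes — Ss and Cc are d-separated given {Aa, Gg, Hh, Pp}.

We examine all 6 paths between Ss and Cc:
Path 1: Ss → Pp ← Aa → Gg ← Cc
  Aa is a fork here and Aa is conditioned on, so the path is blocked at Aa.
Path 2: Ss → Pp ← Gg ← Cc
  Gg is a chain here and Gg is conditioned on, so the path is blocked at Gg.
Path 3: Ss → Bb ← Aa → Pp ← Gg ← Cc
  Bb is a collider here and neither Bb nor any of its descendants is conditioned on, so the collider stays closed — the path is blocked at Bb.
Path 4: Ss → Bb ← Aa → Gg ← Cc
  Bb is a collider here and neither Bb nor any of its descendants is conditioned on, so the collider stays closed — the path is blocked at Bb.
Path 5: Ss → Aa → Pp ← Gg ← Cc
  Aa is a chain here and Aa is conditioned on, so the path is blocked at Aa.
Path 6: Ss → Aa → Gg ← Cc
  Aa is a chain here and Aa is conditioned on, so the path is blocked at Aa.
Since every path is blocked, d-separation holds.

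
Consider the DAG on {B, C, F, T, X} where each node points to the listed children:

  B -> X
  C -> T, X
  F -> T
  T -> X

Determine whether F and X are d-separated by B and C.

Enumerating the 2 paths from F to X and testing each for blocking by {B, C}:
Path 1: F → T → X
  T is a chain and T is not conditioned on — no node blocks this path, so it is active.
Path 2: F → T ← C → X
  T is a collider here and neither T nor any of its descendants is conditioned on, so the collider stays closed — the path is blocked at T.
Because an active path exists, F and X are not d-separated.

No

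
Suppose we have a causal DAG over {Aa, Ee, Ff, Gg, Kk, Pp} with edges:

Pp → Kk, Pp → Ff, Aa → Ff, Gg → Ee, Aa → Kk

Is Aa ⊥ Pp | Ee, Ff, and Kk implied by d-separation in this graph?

No

Enumerating the 2 paths from Aa to Pp and testing each for blocking by {Ee, Ff, Kk}:
Path 1: Aa → Ff ← Pp
  Ff is a collider and Ff is conditioned on, which opens it — no node blocks this path, so it is active.
Path 2: Aa → Kk ← Pp
  Kk is a collider and Kk is conditioned on, which opens it — no node blocks this path, so it is active.
At least one path is unblocked, so d-separation fails.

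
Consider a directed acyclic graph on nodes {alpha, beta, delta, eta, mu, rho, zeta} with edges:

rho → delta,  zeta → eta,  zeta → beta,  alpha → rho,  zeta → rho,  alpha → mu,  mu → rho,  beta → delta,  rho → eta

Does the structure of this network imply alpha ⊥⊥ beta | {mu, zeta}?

Yes

We examine all 6 paths between alpha and beta:
Path 1: alpha → mu → rho ← zeta → beta
  mu is a chain here and mu is conditioned on, so the path is blocked at mu.
Path 2: alpha → mu → rho → delta ← beta
  mu is a chain here and mu is conditioned on, so the path is blocked at mu.
Path 3: alpha → mu → rho → eta ← zeta → beta
  mu is a chain here and mu is conditioned on, so the path is blocked at mu.
Path 4: alpha → rho ← zeta → beta
  rho is a collider here and neither rho nor any of its descendants is conditioned on, so the collider stays closed — the path is blocked at rho.
Path 5: alpha → rho → delta ← beta
  delta is a collider here and neither delta nor any of its descendants is conditioned on, so the collider stays closed — the path is blocked at delta.
Path 6: alpha → rho → eta ← zeta → beta
  eta is a collider here and neither eta nor any of its descendants is conditioned on, so the collider stays closed — the path is blocked at eta.
Every path is blocked, so alpha and beta are d-separated given {mu, zeta}.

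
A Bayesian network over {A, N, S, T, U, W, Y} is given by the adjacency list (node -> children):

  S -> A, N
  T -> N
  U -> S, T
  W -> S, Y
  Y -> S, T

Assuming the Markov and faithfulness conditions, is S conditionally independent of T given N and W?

We examine all 4 paths between S and T:
Path 1: S → N ← T
  N is a collider and N is conditioned on, which opens it — no node blocks this path, so it is active.
Path 2: S ← W → Y → T
  W is a fork here and W is conditioned on, so the path is blocked at W.
Path 3: S ← Y → T
  Y is a fork and Y is not conditioned on — no node blocks this path, so it is active.
Path 4: S ← U → T
  U is a fork and U is not conditioned on — no node blocks this path, so it is active.
Since the path S → N ← T is active, S and T are not d-separated given {N, W}.

No — S and T are not d-separated given {N, W}.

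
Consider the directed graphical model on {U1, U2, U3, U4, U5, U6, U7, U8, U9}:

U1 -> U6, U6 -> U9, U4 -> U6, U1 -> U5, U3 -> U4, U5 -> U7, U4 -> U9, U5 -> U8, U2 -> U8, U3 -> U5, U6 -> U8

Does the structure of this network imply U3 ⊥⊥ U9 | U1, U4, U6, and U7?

Enumerating the 6 paths from U3 to U9 and testing each for blocking by {U1, U4, U6, U7}:
Path 1: U3 → U5 → U8 ← U6 ← U4 → U9
  U8 is a collider here and neither U8 nor any of its descendants is conditioned on, so the collider stays closed — the path is blocked at U8.
Path 2: U3 → U5 → U8 ← U6 → U9
  U8 is a collider here and neither U8 nor any of its descendants is conditioned on, so the collider stays closed — the path is blocked at U8.
Path 3: U3 → U5 ← U1 → U6 ← U4 → U9
  U1 is a fork here and U1 is conditioned on, so the path is blocked at U1.
Path 4: U3 → U5 ← U1 → U6 → U9
  U1 is a fork here and U1 is conditioned on, so the path is blocked at U1.
Path 5: U3 → U4 → U6 → U9
  U4 is a chain here and U4 is conditioned on, so the path is blocked at U4.
Path 6: U3 → U4 → U9
  U4 is a chain here and U4 is conditioned on, so the path is blocked at U4.
All paths are blocked; U3 ⊥ U9 | {U1, U4, U6, U7} holds.

Yes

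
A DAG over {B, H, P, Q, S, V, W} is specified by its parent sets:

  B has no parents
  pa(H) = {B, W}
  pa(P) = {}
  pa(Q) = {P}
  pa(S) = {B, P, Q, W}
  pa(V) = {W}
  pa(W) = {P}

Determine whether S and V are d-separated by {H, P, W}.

We examine all 4 paths between S and V:
  1. S ← B → H ← W → V — B:fork[open]; H:collider[open]; W:fork[blocks] ⇒ blocked
  2. S ← Q ← P → W → V — Q:chain[open]; P:fork[blocks]; W:chain[blocks] ⇒ blocked
  3. S ← P → W → V — P:fork[blocks]; W:chain[blocks] ⇒ blocked
  4. S ← W → V — W:fork[blocks] ⇒ blocked
Every path is blocked, so S and V are d-separated given {H, P, W}.

Yes — S and V are d-separated given {H, P, W}.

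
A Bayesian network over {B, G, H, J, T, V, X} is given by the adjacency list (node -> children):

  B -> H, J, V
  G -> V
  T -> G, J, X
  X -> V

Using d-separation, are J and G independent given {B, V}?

No

Enumerating the 4 paths from J to G and testing each for blocking by {B, V}:
Path 1: J ← T → G
  T is a fork and T is not conditioned on — no node blocks this path, so it is active.
Path 2: J ← T → X → V ← G
  T is a fork and T is not conditioned on; X is a chain and X is not conditioned on; V is a collider and V is conditioned on, which opens it — no node blocks this path, so it is active.
Path 3: J ← B → V ← G
  B is a fork here and B is conditioned on, so the path is blocked at B.
Path 4: J ← B → V ← X ← T → G
  B is a fork here and B is conditioned on, so the path is blocked at B.
At least one path is unblocked, so d-separation fails.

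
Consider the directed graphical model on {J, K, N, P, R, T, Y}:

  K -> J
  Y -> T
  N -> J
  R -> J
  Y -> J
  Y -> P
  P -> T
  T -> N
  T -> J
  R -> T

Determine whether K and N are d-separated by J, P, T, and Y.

Enumerating the 5 paths from K to N and testing each for blocking by {J, P, T, Y}:
Path 1: K → J ← R → T → N
  T is a chain here and T is conditioned on, so the path is blocked at T.
Path 2: K → J ← N
  J is a collider and J is conditioned on, which opens it — no node blocks this path, so it is active.
Path 3: K → J ← T → N
  T is a fork here and T is conditioned on, so the path is blocked at T.
Path 4: K → J ← Y → T → N
  Y is a fork here and Y is conditioned on, so the path is blocked at Y.
Path 5: K → J ← Y → P → T → N
  Y is a fork here and Y is conditioned on, so the path is blocked at Y.
At least one path is unblocked, so d-separation fails.

No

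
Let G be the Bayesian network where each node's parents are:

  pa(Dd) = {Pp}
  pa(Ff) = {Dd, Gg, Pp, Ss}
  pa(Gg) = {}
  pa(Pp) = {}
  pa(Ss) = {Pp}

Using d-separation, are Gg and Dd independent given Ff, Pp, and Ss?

No

3 paths connect Gg and Dd; each must be blocked for d-separation to hold:
Path 1: Gg → Ff ← Dd
  Ff is a collider and Ff is conditioned on, which opens it — no node blocks this path, so it is active.
Path 2: Gg → Ff ← Pp → Dd
  Pp is a fork here and Pp is conditioned on, so the path is blocked at Pp.
Path 3: Gg → Ff ← Ss ← Pp → Dd
  Ss is a chain here and Ss is conditioned on, so the path is blocked at Ss.
At least one path is unblocked, so d-separation fails.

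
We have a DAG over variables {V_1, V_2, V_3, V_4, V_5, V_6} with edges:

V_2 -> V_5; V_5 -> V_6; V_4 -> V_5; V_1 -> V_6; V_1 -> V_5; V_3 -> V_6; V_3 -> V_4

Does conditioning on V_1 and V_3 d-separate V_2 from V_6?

No — V_2 and V_6 are not d-separated given {V_1, V_3}.

We examine all 3 paths between V_2 and V_6:
Path 1: V_2 → V_5 → V_6
  V_5 is a chain and V_5 is not conditioned on — no node blocks this path, so it is active.
Path 2: V_2 → V_5 ← V_4 ← V_3 → V_6
  V_5 is a collider here and neither V_5 nor any of its descendants is conditioned on, so the collider stays closed — the path is blocked at V_5.
Path 3: V_2 → V_5 ← V_1 → V_6
  V_5 is a collider here and neither V_5 nor any of its descendants is conditioned on, so the collider stays closed — the path is blocked at V_5.
At least one path is unblocked, so d-separation fails.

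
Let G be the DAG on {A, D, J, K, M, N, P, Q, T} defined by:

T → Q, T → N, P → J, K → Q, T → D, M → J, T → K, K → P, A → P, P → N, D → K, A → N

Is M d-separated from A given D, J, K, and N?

Enumerating the 5 paths from M to A and testing each for blocking by {D, J, K, N}:
Path 1: M → J ← P ← A
  J is a collider and J is conditioned on, which opens it; P is a chain and P is not conditioned on — no node blocks this path, so it is active.
Path 2: M → J ← P → N ← A
  J is a collider and J is conditioned on, which opens it; P is a fork and P is not conditioned on; N is a collider and N is conditioned on, which opens it — no node blocks this path, so it is active.
Path 3: M → J ← P ← K ← T → N ← A
  K is a chain here and K is conditioned on, so the path is blocked at K.
Path 4: M → J ← P ← K ← D ← T → N ← A
  K is a chain here and K is conditioned on, so the path is blocked at K.
Path 5: M → J ← P ← K → Q ← T → N ← A
  K is a fork here and K is conditioned on, so the path is blocked at K.
At least one path is unblocked, so d-separation fails.

No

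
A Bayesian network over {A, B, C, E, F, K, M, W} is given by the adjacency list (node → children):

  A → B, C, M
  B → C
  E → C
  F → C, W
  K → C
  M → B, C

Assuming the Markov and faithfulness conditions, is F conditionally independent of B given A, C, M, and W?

5 paths connect F and B; each must be blocked for d-separation to hold:
Path 1: F → C ← A → M → B
  A is a fork here and A is conditioned on, so the path is blocked at A.
Path 2: F → C ← A → B
  A is a fork here and A is conditioned on, so the path is blocked at A.
Path 3: F → C ← M ← A → B
  M is a chain here and M is conditioned on, so the path is blocked at M.
Path 4: F → C ← M → B
  M is a fork here and M is conditioned on, so the path is blocked at M.
Path 5: F → C ← B
  C is a collider and C is conditioned on, which opens it — no node blocks this path, so it is active.
Because an active path exists, F and B are not d-separated.

No — F and B are not d-separated given {A, C, M, W}.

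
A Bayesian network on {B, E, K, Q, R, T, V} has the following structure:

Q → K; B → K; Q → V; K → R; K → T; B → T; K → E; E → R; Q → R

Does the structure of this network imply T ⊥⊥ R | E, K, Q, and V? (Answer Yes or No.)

Yes

We examine all 6 paths between T and R:
Path 1: T ← K → E → R
  K is a fork here and K is conditioned on, so the path is blocked at K.
Path 2: T ← K ← Q → R
  K is a chain here and K is conditioned on, so the path is blocked at K.
Path 3: T ← K → R
  K is a fork here and K is conditioned on, so the path is blocked at K.
Path 4: T ← B → K → E → R
  K is a chain here and K is conditioned on, so the path is blocked at K.
Path 5: T ← B → K ← Q → R
  Q is a fork here and Q is conditioned on, so the path is blocked at Q.
Path 6: T ← B → K → R
  K is a chain here and K is conditioned on, so the path is blocked at K.
Every path is blocked, so T and R are d-separated given {E, K, Q, V}.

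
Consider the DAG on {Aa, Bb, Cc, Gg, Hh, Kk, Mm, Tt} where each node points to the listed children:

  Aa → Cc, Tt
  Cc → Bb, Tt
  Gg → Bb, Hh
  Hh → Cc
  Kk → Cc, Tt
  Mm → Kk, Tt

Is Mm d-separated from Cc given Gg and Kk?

There are 6 undirected paths between Mm and Cc; checking each against the conditioning set {Gg, Kk}:
Path 1: Mm → Kk → Cc
  Kk is a chain here and Kk is conditioned on, so the path is blocked at Kk.
Path 2: Mm → Kk → Tt ← Cc
  Kk is a chain here and Kk is conditioned on, so the path is blocked at Kk.
Path 3: Mm → Kk → Tt ← Aa → Cc
  Kk is a chain here and Kk is conditioned on, so the path is blocked at Kk.
Path 4: Mm → Tt ← Cc
  Tt is a collider here and neither Tt nor any of its descendants is conditioned on, so the collider stays closed — the path is blocked at Tt.
Path 5: Mm → Tt ← Aa → Cc
  Tt is a collider here and neither Tt nor any of its descendants is conditioned on, so the collider stays closed — the path is blocked at Tt.
Path 6: Mm → Tt ← Kk → Cc
  Tt is a collider here and neither Tt nor any of its descendants is conditioned on, so the collider stays closed — the path is blocked at Tt.
Since every path is blocked, d-separation holds.

Yes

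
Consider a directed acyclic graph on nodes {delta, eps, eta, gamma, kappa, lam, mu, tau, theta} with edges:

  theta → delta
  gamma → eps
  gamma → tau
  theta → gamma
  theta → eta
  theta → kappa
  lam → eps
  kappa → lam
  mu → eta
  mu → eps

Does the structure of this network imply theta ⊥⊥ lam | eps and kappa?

No — theta and lam are not d-separated given {eps, kappa}.

Enumerating the 3 paths from theta to lam and testing each for blocking by {eps, kappa}:
  1. theta → gamma → eps ← lam — gamma:chain[open]; eps:collider[open] ⇒ active
  2. theta → eta ← mu → eps ← lam — eta:collider[blocks]; mu:fork[open]; eps:collider[open] ⇒ blocked
  3. theta → kappa → lam — kappa:chain[blocks] ⇒ blocked
Since the path theta → gamma → eps ← lam is active, theta and lam are not d-separated given {eps, kappa}.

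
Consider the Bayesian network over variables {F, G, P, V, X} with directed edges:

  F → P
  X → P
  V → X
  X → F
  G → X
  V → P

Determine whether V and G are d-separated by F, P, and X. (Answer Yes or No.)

3 paths connect V and G; each must be blocked for d-separation to hold:
Path 1: V → P ← F ← X ← G
  F is a chain here and F is conditioned on, so the path is blocked at F.
Path 2: V → P ← X ← G
  X is a chain here and X is conditioned on, so the path is blocked at X.
Path 3: V → X ← G
  X is a collider and X is conditioned on, which opens it — no node blocks this path, so it is active.
Since the path V → X ← G is active, V and G are not d-separated given {F, P, X}.

No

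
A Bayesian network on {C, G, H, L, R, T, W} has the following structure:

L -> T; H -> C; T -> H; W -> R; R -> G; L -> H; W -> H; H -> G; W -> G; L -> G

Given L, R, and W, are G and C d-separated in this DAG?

5 paths connect G and C; each must be blocked for d-separation to hold:
Path 1: G ← W → H → C
  W is a fork here and W is conditioned on, so the path is blocked at W.
Path 2: G ← L → T → H → C
  L is a fork here and L is conditioned on, so the path is blocked at L.
Path 3: G ← L → H → C
  L is a fork here and L is conditioned on, so the path is blocked at L.
Path 4: G ← R ← W → H → C
  R is a chain here and R is conditioned on, so the path is blocked at R.
Path 5: G ← H → C
  H is a fork and H is not conditioned on — no node blocks this path, so it is active.
Since the path G ← H → C is active, G and C are not d-separated given {L, R, W}.

No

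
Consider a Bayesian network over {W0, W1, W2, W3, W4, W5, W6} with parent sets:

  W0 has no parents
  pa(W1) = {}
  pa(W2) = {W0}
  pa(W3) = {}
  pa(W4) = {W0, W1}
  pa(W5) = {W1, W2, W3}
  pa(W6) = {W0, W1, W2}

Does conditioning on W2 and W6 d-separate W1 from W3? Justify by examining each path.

Yes

We examine all 5 paths between W1 and W3:
  1. W1 → W6 ← W2 → W5 ← W3 — W6:collider[open]; W2:fork[blocks]; W5:collider[blocks] ⇒ blocked
  2. W1 → W6 ← W0 → W2 → W5 ← W3 — W6:collider[open]; W0:fork[open]; W2:chain[blocks]; W5:collider[blocks] ⇒ blocked
  3. W1 → W5 ← W3 — W5:collider[blocks] ⇒ blocked
  4. W1 → W4 ← W0 → W2 → W5 ← W3 — W4:collider[blocks]; W0:fork[open]; W2:chain[blocks]; W5:collider[blocks] ⇒ blocked
  5. W1 → W4 ← W0 → W6 ← W2 → W5 ← W3 — W4:collider[blocks]; W0:fork[open]; W6:collider[open]; W2:fork[blocks]; W5:collider[blocks] ⇒ blocked
All paths are blocked; W1 ⊥ W3 | {W2, W6} holds.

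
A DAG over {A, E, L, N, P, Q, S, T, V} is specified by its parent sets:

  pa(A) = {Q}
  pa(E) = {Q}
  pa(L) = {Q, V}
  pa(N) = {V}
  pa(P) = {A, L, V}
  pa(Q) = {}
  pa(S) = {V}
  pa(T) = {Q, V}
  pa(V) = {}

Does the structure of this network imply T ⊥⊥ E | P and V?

No

We examine all 5 paths between T and E:
  1. T ← Q → E — Q:fork[open] ⇒ active
  2. T ← V → L ← Q → E — V:fork[blocks]; L:collider[open]; Q:fork[open] ⇒ blocked
  3. T ← V → L → P ← A ← Q → E — V:fork[blocks]; L:chain[open]; P:collider[open]; A:chain[open]; Q:fork[open] ⇒ blocked
  4. T ← V → P ← A ← Q → E — V:fork[blocks]; P:collider[open]; A:chain[open]; Q:fork[open] ⇒ blocked
  5. T ← V → P ← L ← Q → E — V:fork[blocks]; P:collider[open]; L:chain[open]; Q:fork[open] ⇒ blocked
Because an active path exists, T and E are not d-separated.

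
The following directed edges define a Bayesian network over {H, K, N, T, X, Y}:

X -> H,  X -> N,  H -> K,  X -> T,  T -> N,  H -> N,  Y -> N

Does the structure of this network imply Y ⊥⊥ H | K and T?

There are 3 undirected paths between Y and H; checking each against the conditioning set {K, T}:
Path 1: Y → N ← T ← X → H
  N is a collider here and neither N nor any of its descendants is conditioned on, so the collider stays closed — the path is blocked at N.
Path 2: Y → N ← X → H
  N is a collider here and neither N nor any of its descendants is conditioned on, so the collider stays closed — the path is blocked at N.
Path 3: Y → N ← H
  N is a collider here and neither N nor any of its descendants is conditioned on, so the collider stays closed — the path is blocked at N.
Every path is blocked, so Y and H are d-separated given {K, T}.

Yes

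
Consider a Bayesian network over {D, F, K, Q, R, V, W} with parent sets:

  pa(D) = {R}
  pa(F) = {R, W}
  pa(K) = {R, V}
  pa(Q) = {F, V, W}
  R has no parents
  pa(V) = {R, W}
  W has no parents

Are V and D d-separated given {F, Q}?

There are 6 undirected paths between V and D; checking each against the conditioning set {F, Q}:
Path 1: V ← W → F ← R → D
  W is a fork and W is not conditioned on; F is a collider and F is conditioned on, which opens it; R is a fork and R is not conditioned on — no node blocks this path, so it is active.
Path 2: V ← W → Q ← F ← R → D
  F is a chain here and F is conditioned on, so the path is blocked at F.
Path 3: V → K ← R → D
  K is a collider here and neither K nor any of its descendants is conditioned on, so the collider stays closed — the path is blocked at K.
Path 4: V → Q ← W → F ← R → D
  Q is a collider and Q is conditioned on, which opens it; W is a fork and W is not conditioned on; F is a collider and F is conditioned on, which opens it; R is a fork and R is not conditioned on — no node blocks this path, so it is active.
Path 5: V → Q ← F ← R → D
  F is a chain here and F is conditioned on, so the path is blocked at F.
Path 6: V ← R → D
  R is a fork and R is not conditioned on — no node blocks this path, so it is active.
At least one path is unblocked, so d-separation fails.

No — V and D are not d-separated given {F, Q}.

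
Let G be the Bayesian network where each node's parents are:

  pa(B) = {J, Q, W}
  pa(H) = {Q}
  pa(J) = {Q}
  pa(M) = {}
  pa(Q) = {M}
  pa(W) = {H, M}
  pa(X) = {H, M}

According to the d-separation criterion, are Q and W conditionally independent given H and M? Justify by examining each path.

Yes

Enumerating the 6 paths from Q to W and testing each for blocking by {H, M}:
  1. Q → J → B ← W — J:chain[open]; B:collider[blocks] ⇒ blocked
  2. Q → H → X ← M → W — H:chain[blocks]; X:collider[blocks]; M:fork[blocks] ⇒ blocked
  3. Q → H → W — H:chain[blocks] ⇒ blocked
  4. Q → B ← W — B:collider[blocks] ⇒ blocked
  5. Q ← M → X ← H → W — M:fork[blocks]; X:collider[blocks]; H:fork[blocks] ⇒ blocked
  6. Q ← M → W — M:fork[blocks] ⇒ blocked
Every path is blocked, so Q and W are d-separated given {H, M}.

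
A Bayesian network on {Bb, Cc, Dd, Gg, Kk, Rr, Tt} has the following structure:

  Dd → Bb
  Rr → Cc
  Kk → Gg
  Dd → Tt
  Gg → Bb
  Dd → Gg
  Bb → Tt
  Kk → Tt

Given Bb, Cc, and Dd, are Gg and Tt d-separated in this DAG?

5 paths connect Gg and Tt; each must be blocked for d-separation to hold:
  1. Gg → Bb → Tt — Bb:chain[blocks] ⇒ blocked
  2. Gg → Bb ← Dd → Tt — Bb:collider[open]; Dd:fork[blocks] ⇒ blocked
  3. Gg ← Dd → Bb → Tt — Dd:fork[blocks]; Bb:chain[blocks] ⇒ blocked
  4. Gg ← Dd → Tt — Dd:fork[blocks] ⇒ blocked
  5. Gg ← Kk → Tt — Kk:fork[open] ⇒ active
Because an active path exists, Gg and Tt are not d-separated.

No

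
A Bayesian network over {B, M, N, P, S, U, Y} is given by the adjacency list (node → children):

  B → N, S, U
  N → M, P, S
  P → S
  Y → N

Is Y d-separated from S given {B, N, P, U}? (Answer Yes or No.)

Yes — Y and S are d-separated given {B, N, P, U}.

Enumerating the 3 paths from Y to S and testing each for blocking by {B, N, P, U}:
Path 1: Y → N → P → S
  N is a chain here and N is conditioned on, so the path is blocked at N.
Path 2: Y → N → S
  N is a chain here and N is conditioned on, so the path is blocked at N.
Path 3: Y → N ← B → S
  B is a fork here and B is conditioned on, so the path is blocked at B.
Every path is blocked, so Y and S are d-separated given {B, N, P, U}.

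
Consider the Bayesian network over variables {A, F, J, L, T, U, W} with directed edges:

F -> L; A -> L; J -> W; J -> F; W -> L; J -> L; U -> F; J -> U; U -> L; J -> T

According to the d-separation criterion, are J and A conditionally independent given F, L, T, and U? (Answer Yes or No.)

No — J and A are not d-separated given {F, L, T, U}.

There are 6 undirected paths between J and A; checking each against the conditioning set {F, L, T, U}:
Path 1: J → W → L ← A
  W is a chain and W is not conditioned on; L is a collider and L is conditioned on, which opens it — no node blocks this path, so it is active.
Path 2: J → U → L ← A
  U is a chain here and U is conditioned on, so the path is blocked at U.
Path 3: J → U → F → L ← A
  U is a chain here and U is conditioned on, so the path is blocked at U.
Path 4: J → L ← A
  L is a collider and L is conditioned on, which opens it — no node blocks this path, so it is active.
Path 5: J → F ← U → L ← A
  U is a fork here and U is conditioned on, so the path is blocked at U.
Path 6: J → F → L ← A
  F is a chain here and F is conditioned on, so the path is blocked at F.
Since the path J → W → L ← A is active, J and A are not d-separated given {F, L, T, U}.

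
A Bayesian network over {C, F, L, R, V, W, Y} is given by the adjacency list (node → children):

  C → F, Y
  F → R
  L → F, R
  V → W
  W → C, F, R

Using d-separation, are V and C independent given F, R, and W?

Yes

We examine all 4 paths between V and C:
  1. V → W → F ← C — W:chain[blocks]; F:collider[open] ⇒ blocked
  2. V → W → C — W:chain[blocks] ⇒ blocked
  3. V → W → R ← F ← C — W:chain[blocks]; R:collider[open]; F:chain[blocks] ⇒ blocked
  4. V → W → R ← L → F ← C — W:chain[blocks]; R:collider[open]; L:fork[open]; F:collider[open] ⇒ blocked
Every path is blocked, so V and C are d-separated given {F, R, W}.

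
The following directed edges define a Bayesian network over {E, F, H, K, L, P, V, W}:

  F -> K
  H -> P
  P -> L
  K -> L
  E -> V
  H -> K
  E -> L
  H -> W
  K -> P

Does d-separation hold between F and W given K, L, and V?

No

3 paths connect F and W; each must be blocked for d-separation to hold:
  1. F → K → P ← H → W — K:chain[blocks]; P:collider[open]; H:fork[open] ⇒ blocked
  2. F → K ← H → W — K:collider[open]; H:fork[open] ⇒ active
  3. F → K → L ← P ← H → W — K:chain[blocks]; L:collider[open]; P:chain[open]; H:fork[open] ⇒ blocked
At least one path is unblocked, so d-separation fails.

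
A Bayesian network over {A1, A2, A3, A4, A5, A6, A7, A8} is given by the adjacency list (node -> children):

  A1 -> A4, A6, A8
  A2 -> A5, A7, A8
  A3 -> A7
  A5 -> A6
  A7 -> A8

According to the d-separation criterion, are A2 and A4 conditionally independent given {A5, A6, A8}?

We examine all 3 paths between A2 and A4:
Path 1: A2 → A7 → A8 ← A1 → A4
  A7 is a chain and A7 is not conditioned on; A8 is a collider and A8 is conditioned on, which opens it; A1 is a fork and A1 is not conditioned on — no node blocks this path, so it is active.
Path 2: A2 → A5 → A6 ← A1 → A4
  A5 is a chain here and A5 is conditioned on, so the path is blocked at A5.
Path 3: A2 → A8 ← A1 → A4
  A8 is a collider and A8 is conditioned on, which opens it; A1 is a fork and A1 is not conditioned on — no node blocks this path, so it is active.
Since the path A2 → A7 → A8 ← A1 → A4 is active, A2 and A4 are not d-separated given {A5, A6, A8}.

No — A2 and A4 are not d-separated given {A5, A6, A8}.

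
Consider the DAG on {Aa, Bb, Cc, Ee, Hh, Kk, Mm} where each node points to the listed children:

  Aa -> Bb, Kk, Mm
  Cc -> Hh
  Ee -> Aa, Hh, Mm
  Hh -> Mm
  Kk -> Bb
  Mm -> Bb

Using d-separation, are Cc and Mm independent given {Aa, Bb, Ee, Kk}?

No

There are 5 undirected paths between Cc and Mm; checking each against the conditioning set {Aa, Bb, Ee, Kk}:
  1. Cc → Hh → Mm — Hh:chain[open] ⇒ active
  2. Cc → Hh ← Ee → Mm — Hh:collider[open]; Ee:fork[blocks] ⇒ blocked
  3. Cc → Hh ← Ee → Aa → Mm — Hh:collider[open]; Ee:fork[blocks]; Aa:chain[blocks] ⇒ blocked
  4. Cc → Hh ← Ee → Aa → Bb ← Mm — Hh:collider[open]; Ee:fork[blocks]; Aa:chain[blocks]; Bb:collider[open] ⇒ blocked
  5. Cc → Hh ← Ee → Aa → Kk → Bb ← Mm — Hh:collider[open]; Ee:fork[blocks]; Aa:chain[blocks]; Kk:chain[blocks]; Bb:collider[open] ⇒ blocked
Since the path Cc → Hh → Mm is active, Cc and Mm are not d-separated given {Aa, Bb, Ee, Kk}.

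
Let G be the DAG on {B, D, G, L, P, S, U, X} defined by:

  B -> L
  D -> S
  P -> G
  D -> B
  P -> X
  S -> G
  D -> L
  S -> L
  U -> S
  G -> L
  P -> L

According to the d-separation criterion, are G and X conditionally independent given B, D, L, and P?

Yes

There are 5 undirected paths between G and X; checking each against the conditioning set {B, D, L, P}:
  1. G ← P → X — P:fork[blocks] ⇒ blocked
  2. G → L ← P → X — L:collider[open]; P:fork[blocks] ⇒ blocked
  3. G ← S → L ← P → X — S:fork[open]; L:collider[open]; P:fork[blocks] ⇒ blocked
  4. G ← S ← D → L ← P → X — S:chain[open]; D:fork[blocks]; L:collider[open]; P:fork[blocks] ⇒ blocked
  5. G ← S ← D → B → L ← P → X — S:chain[open]; D:fork[blocks]; B:chain[blocks]; L:collider[open]; P:fork[blocks] ⇒ blocked
Every path is blocked, so G and X are d-separated given {B, D, L, P}.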